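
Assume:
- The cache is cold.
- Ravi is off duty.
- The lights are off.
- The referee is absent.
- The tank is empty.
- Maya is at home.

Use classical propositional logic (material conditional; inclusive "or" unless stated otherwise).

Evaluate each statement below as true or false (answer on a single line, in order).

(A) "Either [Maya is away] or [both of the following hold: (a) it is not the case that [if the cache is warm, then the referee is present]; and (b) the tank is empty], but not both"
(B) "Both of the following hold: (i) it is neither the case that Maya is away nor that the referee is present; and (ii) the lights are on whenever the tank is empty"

Let V = "Maya is at home" (T), P = "the cache is warm" (F), S = "the referee is present" (F), U = "the tank is full" (F), R = "the lights are on" (F).

(A): This is ~V xor (~(P -> S) & ~U).

~V = ~T = F
P -> S = F -> F = T
~(P -> S) = ~T = F
~U = ~F = T
~(P -> S) & ~U = F & T = F
~V xor (~(P -> S) & ~U) = F xor F = F
Thus (A) is false.

(B): Formalization: (~V nor S) & (~U -> R)

~V = ~T = F
~V nor S = F nor F = T
~U = ~F = T
~U -> R = T -> F = F
(~V nor S) & (~U -> R) = T & F = F
So (B) is false.

(A) False / (B) False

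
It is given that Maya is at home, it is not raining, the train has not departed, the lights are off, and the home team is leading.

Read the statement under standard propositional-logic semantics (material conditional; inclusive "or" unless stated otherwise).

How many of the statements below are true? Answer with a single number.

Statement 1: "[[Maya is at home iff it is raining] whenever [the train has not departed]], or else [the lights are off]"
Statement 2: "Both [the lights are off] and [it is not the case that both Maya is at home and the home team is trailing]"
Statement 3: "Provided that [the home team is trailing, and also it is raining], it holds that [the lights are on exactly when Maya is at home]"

Let G = "the train has departed" (F), W = "Maya is at home" (T), N = "it is raining" (F), K = "the lights are on" (F), H = "the home team is leading" (T).

Statement 1: Parsed as (~G -> (W <-> N)) | ~K

~G = ~F = T
W <-> N = T <-> F = F
~G -> (W <-> N) = T -> F = F
~K = ~F = T
(~G -> (W <-> N)) | ~K = F | T = T
So Statement 1 is true.

Statement 2: Parsed as ~K & (W nand ~H)

~K = ~F = T
~H = ~T = F
W nand ~H = T nand F = T
~K & (W nand ~H) = T & T = T
Thus Statement 2 is true.

Statement 3: Parsed as (~H & N) -> (K <-> W)

~H = ~T = F
~H & N = F & F = F
K <-> W = F <-> T = F
(~H & N) -> (K <-> W) = F -> F = T
Thus Statement 3 is true.

True statements: 3.

3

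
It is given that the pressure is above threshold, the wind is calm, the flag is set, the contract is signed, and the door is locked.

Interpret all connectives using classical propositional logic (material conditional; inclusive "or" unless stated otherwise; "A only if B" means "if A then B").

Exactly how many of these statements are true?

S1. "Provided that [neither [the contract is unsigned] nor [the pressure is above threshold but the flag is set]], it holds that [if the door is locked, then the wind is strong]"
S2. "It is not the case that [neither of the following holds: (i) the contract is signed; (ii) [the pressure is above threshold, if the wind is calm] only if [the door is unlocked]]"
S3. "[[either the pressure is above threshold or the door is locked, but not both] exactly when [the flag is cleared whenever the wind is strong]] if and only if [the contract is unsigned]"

Let S = "the contract is signed" (True), P = "the pressure is above threshold" (True), R = "the flag is set" (True), U = "the door is locked" (True), Q = "the wind is strong" (False).

S1: In symbols: (not S nor (P and R)) -> (U -> Q)

not S = not True = False
P and R = True and True = True
not S nor (P and R) = False nor True = False
U -> Q = True -> False = False
(not S nor (P and R)) -> (U -> Q) = False -> False = True
Thus S1 is true.

S2: Parsed as not (S nor ((not Q -> P) -> not U))

not Q = not False = True
not Q -> P = True -> True = True
not U = not True = False
(not Q -> P) -> not U = True -> False = False
S nor ((not Q -> P) -> not U) = True nor False = False
not (S nor ((not Q -> P) -> not U)) = not False = True
Hence S2 is true.

S3: Formalization: ((P xor U) iff (Q -> not R)) iff not S

P xor U = True xor True = False
not R = not True = False
Q -> not R = False -> False = True
(P xor U) iff (Q -> not R) = False iff True = False
not S = not True = False
((P xor U) iff (Q -> not R)) iff not S = False iff False = True
Hence S3 is true.

True statements: 3 (S1, S2, S3).

3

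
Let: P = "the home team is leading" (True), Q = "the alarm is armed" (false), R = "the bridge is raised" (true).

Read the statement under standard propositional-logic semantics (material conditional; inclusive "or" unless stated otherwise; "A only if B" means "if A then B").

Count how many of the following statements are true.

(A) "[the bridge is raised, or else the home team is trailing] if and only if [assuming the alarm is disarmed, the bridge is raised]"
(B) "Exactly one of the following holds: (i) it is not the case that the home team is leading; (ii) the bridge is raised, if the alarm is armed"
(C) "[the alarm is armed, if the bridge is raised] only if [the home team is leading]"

3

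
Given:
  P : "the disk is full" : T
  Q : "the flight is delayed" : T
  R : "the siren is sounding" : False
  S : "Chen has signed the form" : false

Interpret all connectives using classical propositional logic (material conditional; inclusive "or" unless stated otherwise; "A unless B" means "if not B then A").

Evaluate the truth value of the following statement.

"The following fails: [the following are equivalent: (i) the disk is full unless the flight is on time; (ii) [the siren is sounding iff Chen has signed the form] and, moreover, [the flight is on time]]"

true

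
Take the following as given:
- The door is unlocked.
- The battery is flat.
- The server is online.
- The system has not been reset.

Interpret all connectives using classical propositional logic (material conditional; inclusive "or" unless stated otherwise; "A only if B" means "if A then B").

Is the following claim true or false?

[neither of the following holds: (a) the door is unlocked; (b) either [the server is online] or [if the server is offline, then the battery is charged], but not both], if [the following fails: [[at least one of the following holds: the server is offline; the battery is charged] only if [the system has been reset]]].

Let P = "the server is online" (True), V = "the battery is charged" (False), S = "the system has been reset" (False), R = "the door is locked" (False).
In symbols: not ((not P or V) -> S) -> (not R nor (P xor (not P -> V)))

not P = not True = False
not P or V = False or False = False
(not P or V) -> S = False -> False = True
not ((not P or V) -> S) = not True = False
not R = not False = True
not P = not True = False
not P -> V = False -> False = True
P xor (not P -> V) = True xor True = False
not R nor (P xor (not P -> V)) = True nor False = False
not ((not P or V) -> S) -> (not R nor (P xor (not P -> V))) = False -> False = True

True.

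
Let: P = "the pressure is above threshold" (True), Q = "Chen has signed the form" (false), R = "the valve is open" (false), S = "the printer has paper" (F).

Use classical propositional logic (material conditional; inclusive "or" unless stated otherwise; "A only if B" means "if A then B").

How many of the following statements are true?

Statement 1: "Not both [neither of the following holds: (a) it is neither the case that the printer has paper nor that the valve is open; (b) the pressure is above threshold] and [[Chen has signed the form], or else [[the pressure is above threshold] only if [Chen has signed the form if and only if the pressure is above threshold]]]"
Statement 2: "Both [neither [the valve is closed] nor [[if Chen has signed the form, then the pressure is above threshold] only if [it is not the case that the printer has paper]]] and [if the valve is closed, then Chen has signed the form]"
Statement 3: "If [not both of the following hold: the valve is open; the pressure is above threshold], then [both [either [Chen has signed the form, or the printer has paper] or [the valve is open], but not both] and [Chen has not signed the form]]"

1

Statement 1: Formalization: ((S ↓ R) ↓ P) ↑ (Q ∨ (P → (Q ↔ P)))

S ↓ R = F ↓ F = T
(S ↓ R) ↓ P = T ↓ T = F
Q ↔ P = F ↔ T = F
P → (Q ↔ P) = T → F = F
Q ∨ (P → (Q ↔ P)) = F ∨ F = F
((S ↓ R) ↓ P) ↑ (Q ∨ (P → (Q ↔ P))) = F ↑ F = T
Hence Statement 1 is true.

Statement 2: This is (¬R ↓ ((Q → P) → ¬S)) ∧ (¬R → Q).

¬R = ¬F = T
Q → P = F → T = T
¬S = ¬F = T
(Q → P) → ¬S = T → T = T
¬R ↓ ((Q → P) → ¬S) = T ↓ T = F
¬R = ¬F = T
¬R → Q = T → F = F
(¬R ↓ ((Q → P) → ¬S)) ∧ (¬R → Q) = F ∧ F = F
Hence Statement 2 is false.

Statement 3: In symbols: (R ↑ P) → (((Q ∨ S) ⊕ R) ∧ ¬Q)

R ↑ P = F ↑ T = T
Q ∨ S = F ∨ F = F
(Q ∨ S) ⊕ R = F ⊕ F = F
¬Q = ¬F = T
((Q ∨ S) ⊕ R) ∧ ¬Q = F ∧ T = F
(R ↑ P) → (((Q ∨ S) ⊕ R) ∧ ¬Q) = T → F = F
Hence Statement 3 is false.

True statements: 1.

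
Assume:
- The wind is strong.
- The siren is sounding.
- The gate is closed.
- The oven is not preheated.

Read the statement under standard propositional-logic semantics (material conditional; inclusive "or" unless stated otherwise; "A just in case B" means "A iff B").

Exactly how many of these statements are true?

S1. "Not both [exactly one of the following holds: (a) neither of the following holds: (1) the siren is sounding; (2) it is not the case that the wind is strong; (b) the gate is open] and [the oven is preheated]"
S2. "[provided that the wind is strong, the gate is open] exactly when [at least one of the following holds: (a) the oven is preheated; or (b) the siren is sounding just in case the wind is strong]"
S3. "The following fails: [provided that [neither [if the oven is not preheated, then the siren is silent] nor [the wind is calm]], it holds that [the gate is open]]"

2

Let N = "the siren is sounding" (T), U = "the wind is strong" (T), H = "the gate is open" (F), P = "the oven is preheated" (F).

S1: In symbols: ((N nor ~U) xor H) nand P

~U = ~T = F
N nor ~U = T nor F = F
(N nor ~U) xor H = F xor F = F
((N nor ~U) xor H) nand P = F nand F = T
Hence S1 is true.

S2: Parsed as (U -> H) <-> (P | (N <-> U))

U -> H = T -> F = F
N <-> U = T <-> T = T
P | (N <-> U) = F | T = T
(U -> H) <-> (P | (N <-> U)) = F <-> T = F
So S2 is false.

S3: In symbols: ~(((~P -> ~N) nor ~U) -> H)

~P = ~F = T
~N = ~T = F
~P -> ~N = T -> F = F
~U = ~T = F
(~P -> ~N) nor ~U = F nor F = T
((~P -> ~N) nor ~U) -> H = T -> F = F
~(((~P -> ~N) nor ~U) -> H) = ~F = T
Thus S3 is true.

2 of the 3 statements are true (S1, S3).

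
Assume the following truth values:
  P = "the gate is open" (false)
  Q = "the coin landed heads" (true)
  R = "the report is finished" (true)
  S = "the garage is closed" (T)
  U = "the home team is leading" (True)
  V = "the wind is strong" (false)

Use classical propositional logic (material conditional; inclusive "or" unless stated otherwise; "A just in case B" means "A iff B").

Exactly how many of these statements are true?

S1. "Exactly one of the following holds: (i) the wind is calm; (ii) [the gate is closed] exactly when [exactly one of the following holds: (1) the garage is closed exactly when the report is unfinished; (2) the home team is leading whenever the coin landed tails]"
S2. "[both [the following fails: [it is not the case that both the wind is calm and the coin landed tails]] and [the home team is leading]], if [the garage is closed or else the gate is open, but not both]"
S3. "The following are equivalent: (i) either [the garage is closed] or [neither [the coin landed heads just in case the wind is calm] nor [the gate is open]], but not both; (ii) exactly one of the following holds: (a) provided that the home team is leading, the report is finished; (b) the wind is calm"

0

S1: In symbols: not V xor (not P iff ((S iff not R) xor (not Q -> U)))

not V = not False = True
not P = not False = True
not R = not True = False
S iff not R = True iff False = False
not Q = not True = False
not Q -> U = False -> True = True
(S iff not R) xor (not Q -> U) = False xor True = True
not P iff ((S iff not R) xor (not Q -> U)) = True iff True = True
not V xor (not P iff ((S iff not R) xor (not Q -> U))) = True xor True = False
Thus S1 is false.

S2: In symbols: (S xor P) -> (not (not V nand not Q) and U)

S xor P = True xor False = True
not V = not False = True
not Q = not True = False
not V nand not Q = True nand False = True
not (not V nand not Q) = not True = False
not (not V nand not Q) and U = False and True = False
(S xor P) -> (not (not V nand not Q) and U) = True -> False = False
So S2 is false.

S3: In symbols: (S xor ((Q iff not V) nor P)) iff ((U -> R) xor not V)

not V = not False = True
Q iff not V = True iff True = True
(Q iff not V) nor P = True nor False = False
S xor ((Q iff not V) nor P) = True xor False = True
U -> R = True -> True = True
not V = not False = True
(U -> R) xor not V = True xor True = False
(S xor ((Q iff not V) nor P)) iff ((U -> R) xor not V) = True iff False = False
Thus S3 is false.

True statements: 0 (none).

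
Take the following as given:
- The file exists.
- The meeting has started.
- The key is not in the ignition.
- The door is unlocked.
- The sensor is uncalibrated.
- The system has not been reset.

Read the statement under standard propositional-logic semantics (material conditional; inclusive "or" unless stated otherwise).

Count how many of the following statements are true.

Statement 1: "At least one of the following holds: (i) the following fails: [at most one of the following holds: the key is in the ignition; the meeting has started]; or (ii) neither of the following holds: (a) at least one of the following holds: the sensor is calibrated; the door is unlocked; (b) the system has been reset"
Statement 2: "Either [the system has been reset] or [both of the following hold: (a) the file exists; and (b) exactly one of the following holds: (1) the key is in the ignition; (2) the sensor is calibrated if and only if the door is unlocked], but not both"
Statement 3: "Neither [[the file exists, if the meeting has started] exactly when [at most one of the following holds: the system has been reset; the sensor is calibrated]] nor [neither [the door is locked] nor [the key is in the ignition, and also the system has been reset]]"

Let R = "the key is in the ignition" (F), Q = "the meeting has started" (T), U = "the sensor is calibrated" (F), S = "the door is locked" (F), V = "the system has been reset" (F), P = "the file exists" (T).

Statement 1: This is ¬(R ↑ Q) ∨ ((U ∨ ¬S) ↓ V).

R ↑ Q = F ↑ T = T
¬(R ↑ Q) = ¬T = F
¬S = ¬F = T
U ∨ ¬S = F ∨ T = T
(U ∨ ¬S) ↓ V = T ↓ F = F
¬(R ↑ Q) ∨ ((U ∨ ¬S) ↓ V) = F ∨ F = F
Thus Statement 1 is false.

Statement 2: In symbols: V ⊕ (P ∧ (R ⊕ (U ↔ ¬S)))

¬S = ¬F = T
U ↔ ¬S = F ↔ T = F
R ⊕ (U ↔ ¬S) = F ⊕ F = F
P ∧ (R ⊕ (U ↔ ¬S)) = T ∧ F = F
V ⊕ (P ∧ (R ⊕ (U ↔ ¬S))) = F ⊕ F = F
So Statement 2 is false.

Statement 3: In symbols: ((Q → P) ↔ (V ↑ U)) ↓ (S ↓ (R ∧ V))

Q → P = T → T = T
V ↑ U = F ↑ F = T
(Q → P) ↔ (V ↑ U) = T ↔ T = T
R ∧ V = F ∧ F = F
S ↓ (R ∧ V) = F ↓ F = T
((Q → P) ↔ (V ↑ U)) ↓ (S ↓ (R ∧ V)) = T ↓ T = F
Thus Statement 3 is false.

True statements: 0 (none).

0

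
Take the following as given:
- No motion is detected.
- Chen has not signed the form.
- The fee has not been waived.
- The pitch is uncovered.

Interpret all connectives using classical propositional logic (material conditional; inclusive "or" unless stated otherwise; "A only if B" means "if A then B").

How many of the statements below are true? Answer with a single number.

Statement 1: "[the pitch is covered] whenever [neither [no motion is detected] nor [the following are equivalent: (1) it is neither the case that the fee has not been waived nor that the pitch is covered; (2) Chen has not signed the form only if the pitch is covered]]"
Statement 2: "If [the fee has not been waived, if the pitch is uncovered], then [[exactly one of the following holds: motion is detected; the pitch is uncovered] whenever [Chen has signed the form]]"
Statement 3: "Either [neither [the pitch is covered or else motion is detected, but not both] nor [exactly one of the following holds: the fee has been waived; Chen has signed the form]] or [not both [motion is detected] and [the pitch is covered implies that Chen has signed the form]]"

Let P = "motion is detected" (F), R = "the fee has been waived" (F), S = "the pitch is covered" (F), Q = "Chen has signed the form" (F).

Statement 1: Parsed as (~P nor ((~R nor S) <-> (~Q -> S))) -> S

~P = ~F = T
~R = ~F = T
~R nor S = T nor F = F
~Q = ~F = T
~Q -> S = T -> F = F
(~R nor S) <-> (~Q -> S) = F <-> F = T
~P nor ((~R nor S) <-> (~Q -> S)) = T nor T = F
(~P nor ((~R nor S) <-> (~Q -> S))) -> S = F -> F = T
Thus Statement 1 is true.

Statement 2: Parsed as (~S -> ~R) -> (Q -> (P xor ~S))

~S = ~F = T
~R = ~F = T
~S -> ~R = T -> T = T
~S = ~F = T
P xor ~S = F xor T = T
Q -> (P xor ~S) = F -> T = T
(~S -> ~R) -> (Q -> (P xor ~S)) = T -> T = T
Thus Statement 2 is true.

Statement 3: Parsed as ((S xor P) nor (R xor Q)) | (P nand (S -> Q))

S xor P = F xor F = F
R xor Q = F xor F = F
(S xor P) nor (R xor Q) = F nor F = T
S -> Q = F -> F = T
P nand (S -> Q) = F nand T = T
((S xor P) nor (R xor Q)) | (P nand (S -> Q)) = T | T = T
Thus Statement 3 is true.

3 of the 3 statements are true (Statement 1, Statement 2, Statement 3).

3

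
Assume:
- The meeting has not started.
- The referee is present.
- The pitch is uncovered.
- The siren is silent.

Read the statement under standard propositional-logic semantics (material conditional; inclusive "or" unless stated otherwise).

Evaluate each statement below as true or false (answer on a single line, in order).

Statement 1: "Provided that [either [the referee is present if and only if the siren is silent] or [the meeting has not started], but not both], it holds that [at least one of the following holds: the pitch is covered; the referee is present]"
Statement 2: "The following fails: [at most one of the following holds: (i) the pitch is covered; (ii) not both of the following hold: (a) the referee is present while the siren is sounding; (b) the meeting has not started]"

Statement 1 True; Statement 2 False

Let Q = "the referee is present" (T), N = "the siren is sounding" (F), M = "the meeting has started" (F), R = "the pitch is covered" (F).

Statement 1: Formalization: ((Q <-> ~N) xor ~M) -> (R | Q)

~N = ~F = T
Q <-> ~N = T <-> T = T
~M = ~F = T
(Q <-> ~N) xor ~M = T xor T = F
R | Q = F | T = T
((Q <-> ~N) xor ~M) -> (R | Q) = F -> T = T
Thus Statement 1 is true.

Statement 2: This is ~(R nand ((Q & N) nand ~M)).

Q & N = T & F = F
~M = ~F = T
(Q & N) nand ~M = F nand T = T
R nand ((Q & N) nand ~M) = F nand T = T
~(R nand ((Q & N) nand ~M)) = ~T = F
Hence Statement 2 is false.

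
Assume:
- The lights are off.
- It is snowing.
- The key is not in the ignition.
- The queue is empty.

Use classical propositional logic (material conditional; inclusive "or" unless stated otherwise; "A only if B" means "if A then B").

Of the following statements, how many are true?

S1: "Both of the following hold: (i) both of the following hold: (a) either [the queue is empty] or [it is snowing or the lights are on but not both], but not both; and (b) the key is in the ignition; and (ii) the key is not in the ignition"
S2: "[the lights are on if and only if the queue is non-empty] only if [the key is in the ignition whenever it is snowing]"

Let S = "the queue is empty" (True), Q = "it is snowing" (True), P = "the lights are on" (False), R = "the key is in the ignition" (False).

S1: In symbols: ((S xor (Q xor P)) and R) and not R

Q xor P = True xor False = True
S xor (Q xor P) = True xor True = False
(S xor (Q xor P)) and R = False and False = False
not R = not False = True
((S xor (Q xor P)) and R) and not R = False and True = False
Hence S1 is false.

S2: In symbols: (P iff not S) -> (Q -> R)

not S = not True = False
P iff not S = False iff False = True
Q -> R = True -> False = False
(P iff not S) -> (Q -> R) = True -> False = False
Hence S2 is false.

True statements: 0 (none).

0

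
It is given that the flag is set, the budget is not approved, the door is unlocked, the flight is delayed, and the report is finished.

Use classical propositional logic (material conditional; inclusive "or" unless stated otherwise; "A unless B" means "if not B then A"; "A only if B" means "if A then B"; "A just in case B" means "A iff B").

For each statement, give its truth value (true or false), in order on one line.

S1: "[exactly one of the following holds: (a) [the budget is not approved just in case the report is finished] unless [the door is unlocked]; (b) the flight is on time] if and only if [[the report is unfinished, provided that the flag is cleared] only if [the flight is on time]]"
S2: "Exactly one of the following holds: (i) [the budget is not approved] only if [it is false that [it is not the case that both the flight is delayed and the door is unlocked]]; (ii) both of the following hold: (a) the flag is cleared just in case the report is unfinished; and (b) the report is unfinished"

S1 F / S2 T

Let N = "the budget is approved" (F), K = "the report is finished" (T), W = "the door is locked" (F), R = "the flight is delayed" (T), V = "the flag is set" (T).

S1: This is (((~N <-> K) | ~W) xor ~R) <-> ((~V -> ~K) -> ~R).

~N = ~F = T
~N <-> K = T <-> T = T
~W = ~F = T
(~N <-> K) | ~W = T | T = T
~R = ~T = F
((~N <-> K) | ~W) xor ~R = T xor F = T
~V = ~T = F
~K = ~T = F
~V -> ~K = F -> F = T
~R = ~T = F
(~V -> ~K) -> ~R = T -> F = F
(((~N <-> K) | ~W) xor ~R) <-> ((~V -> ~K) -> ~R) = T <-> F = F
So S1 is false.

S2: In symbols: (~N -> ~(R nand ~W)) xor ((~V <-> ~K) & ~K)

~N = ~F = T
~W = ~F = T
R nand ~W = T nand T = F
~(R nand ~W) = ~F = T
~N -> ~(R nand ~W) = T -> T = T
~V = ~T = F
~K = ~T = F
~V <-> ~K = F <-> F = T
~K = ~T = F
(~V <-> ~K) & ~K = T & F = F
(~N -> ~(R nand ~W)) xor ((~V <-> ~K) & ~K) = T xor F = T
Thus S2 is true.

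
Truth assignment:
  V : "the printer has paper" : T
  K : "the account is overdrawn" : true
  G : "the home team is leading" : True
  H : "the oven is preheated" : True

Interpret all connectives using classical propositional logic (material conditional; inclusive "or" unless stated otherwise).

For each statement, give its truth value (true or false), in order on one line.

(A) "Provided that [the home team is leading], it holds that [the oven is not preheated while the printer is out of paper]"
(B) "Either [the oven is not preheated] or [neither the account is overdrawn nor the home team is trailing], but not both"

(A): In symbols: G → (¬H ∧ ¬V)

¬H = ¬T = F
¬V = ¬T = F
¬H ∧ ¬V = F ∧ F = F
G → (¬H ∧ ¬V) = T → F = F
Thus (A) is false.

(B): This is ¬H ⊕ (K ↓ ¬G).

¬H = ¬T = F
¬G = ¬T = F
K ↓ ¬G = T ↓ F = F
¬H ⊕ (K ↓ ¬G) = F ⊕ F = F
Hence (B) is false.

(A) F / (B) F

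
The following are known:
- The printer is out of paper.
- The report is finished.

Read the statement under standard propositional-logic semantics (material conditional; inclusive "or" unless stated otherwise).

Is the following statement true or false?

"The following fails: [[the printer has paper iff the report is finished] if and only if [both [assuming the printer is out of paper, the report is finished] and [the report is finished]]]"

True

Let U = "the printer has paper" (F), G = "the report is finished" (T).
Parsed as ~((U <-> G) <-> ((~U -> G) & G))

U <-> G = F <-> T = F
~U = ~F = T
~U -> G = T -> T = T
(~U -> G) & G = T & T = T
(U <-> G) <-> ((~U -> G) & G) = F <-> T = F
~((U <-> G) <-> ((~U -> G) & G)) = ~F = T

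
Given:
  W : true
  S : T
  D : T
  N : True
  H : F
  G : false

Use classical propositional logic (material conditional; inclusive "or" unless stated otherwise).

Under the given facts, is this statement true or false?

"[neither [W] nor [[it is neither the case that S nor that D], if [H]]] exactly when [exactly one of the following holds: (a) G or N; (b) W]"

Formalization: (W nor (H -> (S nor D))) iff ((G or N) xor W)

S nor D = True nor True = False
H -> (S nor D) = False -> False = True
W nor (H -> (S nor D)) = True nor True = False
G or N = False or True = True
(G or N) xor W = True xor True = False
(W nor (H -> (S nor D))) iff ((G or N) xor W) = False iff False = True

True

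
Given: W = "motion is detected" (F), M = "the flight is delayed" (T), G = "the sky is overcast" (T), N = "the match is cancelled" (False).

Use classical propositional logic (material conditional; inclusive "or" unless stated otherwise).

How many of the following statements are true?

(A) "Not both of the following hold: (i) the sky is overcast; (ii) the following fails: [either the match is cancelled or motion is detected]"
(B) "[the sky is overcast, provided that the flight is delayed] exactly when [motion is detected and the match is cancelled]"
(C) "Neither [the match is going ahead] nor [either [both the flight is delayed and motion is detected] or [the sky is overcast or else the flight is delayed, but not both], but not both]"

0

(A): Formalization: G nand ~(N | W)

N | W = F | F = F
~(N | W) = ~F = T
G nand ~(N | W) = T nand T = F
So (A) is false.

(B): This is (M -> G) <-> (W & N).

M -> G = T -> T = T
W & N = F & F = F
(M -> G) <-> (W & N) = T <-> F = F
Hence (B) is false.

(C): This is ~N nor ((M & W) xor (G xor M)).

~N = ~F = T
M & W = T & F = F
G xor M = T xor T = F
(M & W) xor (G xor M) = F xor F = F
~N nor ((M & W) xor (G xor M)) = T nor F = F
So (C) is false.

Count: 0.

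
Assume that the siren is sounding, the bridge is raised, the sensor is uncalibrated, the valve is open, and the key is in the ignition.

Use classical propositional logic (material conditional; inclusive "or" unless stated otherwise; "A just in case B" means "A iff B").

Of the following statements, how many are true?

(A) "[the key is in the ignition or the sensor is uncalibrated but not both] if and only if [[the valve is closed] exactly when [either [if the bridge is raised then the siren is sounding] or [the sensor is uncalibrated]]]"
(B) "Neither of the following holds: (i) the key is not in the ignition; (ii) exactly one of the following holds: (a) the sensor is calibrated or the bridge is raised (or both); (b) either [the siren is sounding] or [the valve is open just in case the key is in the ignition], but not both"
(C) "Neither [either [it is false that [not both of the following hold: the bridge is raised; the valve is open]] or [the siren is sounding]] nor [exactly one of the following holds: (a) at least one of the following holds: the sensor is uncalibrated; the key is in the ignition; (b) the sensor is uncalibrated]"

Let U = "the key is in the ignition" (True), R = "the sensor is calibrated" (False), S = "the valve is open" (True), Q = "the bridge is raised" (True), P = "the siren is sounding" (True).

(A): Formalization: (U xor not R) iff (not S iff ((Q -> P) or not R))

not R = not False = True
U xor not R = True xor True = False
not S = not True = False
Q -> P = True -> True = True
not R = not False = True
(Q -> P) or not R = True or True = True
not S iff ((Q -> P) or not R) = False iff True = False
(U xor not R) iff (not S iff ((Q -> P) or not R)) = False iff False = True
Hence (A) is true.

(B): In symbols: not U nor ((R or Q) xor (P xor (S iff U)))

not U = not True = False
R or Q = False or True = True
S iff U = True iff True = True
P xor (S iff U) = True xor True = False
(R or Q) xor (P xor (S iff U)) = True xor False = True
not U nor ((R or Q) xor (P xor (S iff U))) = False nor True = False
Thus (B) is false.

(C): Formalization: (not (Q nand S) or P) nor ((not R or U) xor not R)

Q nand S = True nand True = False
not (Q nand S) = not False = True
not (Q nand S) or P = True or True = True
not R = not False = True
not R or U = True or True = True
not R = not False = True
(not R or U) xor not R = True xor True = False
(not (Q nand S) or P) nor ((not R or U) xor not R) = True nor False = False
So (C) is false.

1 of the 3 statements is true.

1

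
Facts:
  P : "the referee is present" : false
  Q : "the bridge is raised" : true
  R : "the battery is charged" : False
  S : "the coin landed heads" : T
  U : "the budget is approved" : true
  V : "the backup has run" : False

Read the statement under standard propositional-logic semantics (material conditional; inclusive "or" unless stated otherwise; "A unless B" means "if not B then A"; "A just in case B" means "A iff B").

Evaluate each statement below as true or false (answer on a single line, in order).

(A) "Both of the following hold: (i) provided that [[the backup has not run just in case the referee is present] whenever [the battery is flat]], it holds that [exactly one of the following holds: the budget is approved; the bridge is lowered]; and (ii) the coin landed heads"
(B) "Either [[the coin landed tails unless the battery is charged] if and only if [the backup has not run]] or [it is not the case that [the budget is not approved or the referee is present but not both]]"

(A): Parsed as ((not R -> (not V iff P)) -> (U xor not Q)) and S

not R = not False = True
not V = not False = True
not V iff P = True iff False = False
not R -> (not V iff P) = True -> False = False
not Q = not True = False
U xor not Q = True xor False = True
(not R -> (not V iff P)) -> (U xor not Q) = False -> True = True
((not R -> (not V iff P)) -> (U xor not Q)) and S = True and True = True
So (A) is true.

(B): In symbols: ((not S or R) iff not V) or not (not U xor P)

not S = not True = False
not S or R = False or False = False
not V = not False = True
(not S or R) iff not V = False iff True = False
not U = not True = False
not U xor P = False xor False = False
not (not U xor P) = not False = True
((not S or R) iff not V) or not (not U xor P) = False or True = True
Thus (B) is true.

(A) true / (B) true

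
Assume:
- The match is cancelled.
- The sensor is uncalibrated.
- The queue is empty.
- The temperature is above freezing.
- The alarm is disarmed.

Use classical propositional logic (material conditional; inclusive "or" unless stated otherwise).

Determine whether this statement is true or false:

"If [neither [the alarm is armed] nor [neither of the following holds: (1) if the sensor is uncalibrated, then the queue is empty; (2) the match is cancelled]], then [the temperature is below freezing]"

Let U = "the alarm is armed" (F), Q = "the sensor is calibrated" (F), R = "the queue is empty" (T), P = "the match is cancelled" (T), S = "the temperature is below freezing" (F).
Formalization: (U ↓ ((¬Q → R) ↓ P)) → S

¬Q = ¬F = T
¬Q → R = T → T = T
(¬Q → R) ↓ P = T ↓ T = F
U ↓ ((¬Q → R) ↓ P) = F ↓ F = T
(U ↓ ((¬Q → R) ↓ P)) → S = T → F = F

The statement is false.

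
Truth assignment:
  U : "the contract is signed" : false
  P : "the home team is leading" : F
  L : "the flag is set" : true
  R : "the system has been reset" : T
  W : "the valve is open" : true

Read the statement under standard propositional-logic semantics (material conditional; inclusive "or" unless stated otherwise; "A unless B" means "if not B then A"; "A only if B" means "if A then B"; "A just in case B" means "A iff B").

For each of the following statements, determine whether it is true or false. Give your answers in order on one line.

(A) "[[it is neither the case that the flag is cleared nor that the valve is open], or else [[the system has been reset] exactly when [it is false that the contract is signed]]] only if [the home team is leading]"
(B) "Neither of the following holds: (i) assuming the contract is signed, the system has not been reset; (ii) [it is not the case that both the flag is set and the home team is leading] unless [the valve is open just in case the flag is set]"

(A) false; (B) false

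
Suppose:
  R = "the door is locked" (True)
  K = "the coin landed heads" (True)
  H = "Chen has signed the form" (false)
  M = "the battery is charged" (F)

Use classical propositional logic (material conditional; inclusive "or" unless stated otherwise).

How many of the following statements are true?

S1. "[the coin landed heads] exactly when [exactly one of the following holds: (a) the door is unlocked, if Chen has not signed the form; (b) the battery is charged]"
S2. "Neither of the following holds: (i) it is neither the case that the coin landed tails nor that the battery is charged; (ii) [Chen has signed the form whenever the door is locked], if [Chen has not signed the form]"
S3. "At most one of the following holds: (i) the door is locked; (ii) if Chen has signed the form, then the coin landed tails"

0

S1: Parsed as K <-> ((~H -> ~R) xor M)

~H = ~F = T
~R = ~T = F
~H -> ~R = T -> F = F
(~H -> ~R) xor M = F xor F = F
K <-> ((~H -> ~R) xor M) = T <-> F = F
Hence S1 is false.

S2: In symbols: (~K nor M) nor (~H -> (R -> H))

~K = ~T = F
~K nor M = F nor F = T
~H = ~F = T
R -> H = T -> F = F
~H -> (R -> H) = T -> F = F
(~K nor M) nor (~H -> (R -> H)) = T nor F = F
So S2 is false.

S3: This is R nand (H -> ~K).

~K = ~T = F
H -> ~K = F -> F = T
R nand (H -> ~K) = T nand T = F
So S3 is false.

Count: 0.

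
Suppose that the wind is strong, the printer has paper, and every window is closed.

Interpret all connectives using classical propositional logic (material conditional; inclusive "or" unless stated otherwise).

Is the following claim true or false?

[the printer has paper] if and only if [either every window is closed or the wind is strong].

Let Q = "the printer has paper" (T), R = "a window is open" (F), P = "the wind is strong" (T).
Parsed as Q <-> (~R | P)

~R = ~F = T
~R | P = T | T = T
Q <-> (~R | P) = T <-> T = T

true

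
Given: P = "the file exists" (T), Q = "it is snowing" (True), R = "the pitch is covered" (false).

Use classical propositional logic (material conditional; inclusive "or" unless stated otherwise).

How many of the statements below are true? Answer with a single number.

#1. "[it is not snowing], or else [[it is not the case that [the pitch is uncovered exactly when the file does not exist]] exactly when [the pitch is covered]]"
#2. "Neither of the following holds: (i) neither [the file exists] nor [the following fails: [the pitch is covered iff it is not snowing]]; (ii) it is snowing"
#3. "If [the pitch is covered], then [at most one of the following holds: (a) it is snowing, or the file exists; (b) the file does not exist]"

1

#1: In symbols: ¬Q ∨ (¬(¬R ↔ ¬P) ↔ R)

¬Q = ¬T = F
¬R = ¬F = T
¬P = ¬T = F
¬R ↔ ¬P = T ↔ F = F
¬(¬R ↔ ¬P) = ¬F = T
¬(¬R ↔ ¬P) ↔ R = T ↔ F = F
¬Q ∨ (¬(¬R ↔ ¬P) ↔ R) = F ∨ F = F
Hence #1 is false.

#2: This is (P ↓ ¬(R ↔ ¬Q)) ↓ Q.

¬Q = ¬T = F
R ↔ ¬Q = F ↔ F = T
¬(R ↔ ¬Q) = ¬T = F
P ↓ ¬(R ↔ ¬Q) = T ↓ F = F
(P ↓ ¬(R ↔ ¬Q)) ↓ Q = F ↓ T = F
So #2 is false.

#3: Formalization: R → ((Q ∨ P) ↑ ¬P)

Q ∨ P = T ∨ T = T
¬P = ¬T = F
(Q ∨ P) ↑ ¬P = T ↑ F = T
R → ((Q ∨ P) ↑ ¬P) = F → T = T
So #3 is true.

1 of the 3 statements is true (#3).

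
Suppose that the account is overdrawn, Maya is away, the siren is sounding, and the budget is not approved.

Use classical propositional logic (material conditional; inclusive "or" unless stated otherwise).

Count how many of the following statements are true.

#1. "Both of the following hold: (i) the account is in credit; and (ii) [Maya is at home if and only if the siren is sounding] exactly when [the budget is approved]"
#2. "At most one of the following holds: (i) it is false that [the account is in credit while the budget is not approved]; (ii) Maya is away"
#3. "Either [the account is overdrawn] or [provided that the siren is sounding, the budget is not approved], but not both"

0

Let G = "the account is overdrawn" (True), Q = "Maya is at home" (False), K = "the siren is sounding" (True), D = "the budget is approved" (False).

#1: Parsed as not G and ((Q iff K) iff D)

not G = not True = False
Q iff K = False iff True = False
(Q iff K) iff D = False iff False = True
not G and ((Q iff K) iff D) = False and True = False
Hence #1 is false.

#2: In symbols: not (not G and not D) nand not Q

not G = not True = False
not D = not False = True
not G and not D = False and True = False
not (not G and not D) = not False = True
not Q = not False = True
not (not G and not D) nand not Q = True nand True = False
Thus #2 is false.

#3: This is G xor (K -> not D).

not D = not False = True
K -> not D = True -> True = True
G xor (K -> not D) = True xor True = False
Thus #3 is false.

Count: 0.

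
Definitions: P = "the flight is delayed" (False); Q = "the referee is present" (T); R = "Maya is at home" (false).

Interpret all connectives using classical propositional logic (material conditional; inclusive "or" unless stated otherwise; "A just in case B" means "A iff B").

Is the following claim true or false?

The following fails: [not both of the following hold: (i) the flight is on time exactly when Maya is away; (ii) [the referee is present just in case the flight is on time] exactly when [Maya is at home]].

False.

This is ¬((¬P ↔ ¬R) ↑ ((Q ↔ ¬P) ↔ R)).

¬P = ¬F = T
¬R = ¬F = T
¬P ↔ ¬R = T ↔ T = T
¬P = ¬F = T
Q ↔ ¬P = T ↔ T = T
(Q ↔ ¬P) ↔ R = T ↔ F = F
(¬P ↔ ¬R) ↑ ((Q ↔ ¬P) ↔ R) = T ↑ F = T
¬((¬P ↔ ¬R) ↑ ((Q ↔ ¬P) ↔ R)) = ¬T = F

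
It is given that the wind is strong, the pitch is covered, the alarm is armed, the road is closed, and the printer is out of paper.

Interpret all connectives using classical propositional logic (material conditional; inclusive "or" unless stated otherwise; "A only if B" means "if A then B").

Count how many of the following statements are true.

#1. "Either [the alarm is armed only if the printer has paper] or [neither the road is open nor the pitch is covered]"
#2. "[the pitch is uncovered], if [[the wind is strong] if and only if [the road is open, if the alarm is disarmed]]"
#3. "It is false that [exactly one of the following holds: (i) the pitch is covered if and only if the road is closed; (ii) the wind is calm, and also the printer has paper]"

0

Let R = "the alarm is armed" (T), U = "the printer has paper" (F), S = "the road is closed" (T), Q = "the pitch is covered" (T), P = "the wind is strong" (T).

#1: Parsed as (R -> U) | (~S nor Q)

R -> U = T -> F = F
~S = ~T = F
~S nor Q = F nor T = F
(R -> U) | (~S nor Q) = F | F = F
Hence #1 is false.

#2: Formalization: (P <-> (~R -> ~S)) -> ~Q

~R = ~T = F
~S = ~T = F
~R -> ~S = F -> F = T
P <-> (~R -> ~S) = T <-> T = T
~Q = ~T = F
(P <-> (~R -> ~S)) -> ~Q = T -> F = F
Hence #2 is false.

#3: This is ~((Q <-> S) xor (~P & U)).

Q <-> S = T <-> T = T
~P = ~T = F
~P & U = F & F = F
(Q <-> S) xor (~P & U) = T xor F = T
~((Q <-> S) xor (~P & U)) = ~T = F
So #3 is false.

True statements: 0 (none).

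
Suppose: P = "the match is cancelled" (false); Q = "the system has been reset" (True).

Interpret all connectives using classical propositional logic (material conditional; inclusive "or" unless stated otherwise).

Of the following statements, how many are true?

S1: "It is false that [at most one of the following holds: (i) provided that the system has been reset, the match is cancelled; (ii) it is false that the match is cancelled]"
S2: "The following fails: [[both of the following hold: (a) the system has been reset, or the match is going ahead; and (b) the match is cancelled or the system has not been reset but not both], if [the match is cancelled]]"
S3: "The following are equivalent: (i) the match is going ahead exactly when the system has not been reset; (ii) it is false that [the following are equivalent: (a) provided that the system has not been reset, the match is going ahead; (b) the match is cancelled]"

S1: In symbols: ¬((Q → P) ↑ ¬P)

Q → P = T → F = F
¬P = ¬F = T
(Q → P) ↑ ¬P = F ↑ T = T
¬((Q → P) ↑ ¬P) = ¬T = F
Hence S1 is false.

S2: This is ¬(P → ((Q ∨ ¬P) ∧ (P ⊕ ¬Q))).

¬P = ¬F = T
Q ∨ ¬P = T ∨ T = T
¬Q = ¬T = F
P ⊕ ¬Q = F ⊕ F = F
(Q ∨ ¬P) ∧ (P ⊕ ¬Q) = T ∧ F = F
P → ((Q ∨ ¬P) ∧ (P ⊕ ¬Q)) = F → F = T
¬(P → ((Q ∨ ¬P) ∧ (P ⊕ ¬Q))) = ¬T = F
Hence S2 is false.

S3: Formalization: (¬P ↔ ¬Q) ↔ ¬((¬Q → ¬P) ↔ P)

¬P = ¬F = T
¬Q = ¬T = F
¬P ↔ ¬Q = T ↔ F = F
¬Q = ¬T = F
¬P = ¬F = T
¬Q → ¬P = F → T = T
(¬Q → ¬P) ↔ P = T ↔ F = F
¬((¬Q → ¬P) ↔ P) = ¬F = T
(¬P ↔ ¬Q) ↔ ¬((¬Q → ¬P) ↔ P) = F ↔ T = F
So S3 is false.

0 of the 3 statements are true (none).

0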